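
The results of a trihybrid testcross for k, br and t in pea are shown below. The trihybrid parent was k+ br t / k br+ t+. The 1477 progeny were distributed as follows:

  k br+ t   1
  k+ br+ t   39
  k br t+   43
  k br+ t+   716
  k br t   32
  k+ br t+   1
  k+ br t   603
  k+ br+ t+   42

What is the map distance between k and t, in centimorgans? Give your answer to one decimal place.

5.1 centimorgans

The two rarest classes, k+ br t+ and k br+ t, are the double crossovers. Comparing them with the parentals, only the t allele has switched, so t is the middle locus and the order is k – t – br.
Crossovers in the k–t interval produce the single-crossover classes k br t and k+ br+ t+ (32 + 42 = 74) plus the double crossovers (2).
RF(k–t) = (74 + 2) / 1477 = 76/1477 = 0.0515 → 5.1 centimorgans.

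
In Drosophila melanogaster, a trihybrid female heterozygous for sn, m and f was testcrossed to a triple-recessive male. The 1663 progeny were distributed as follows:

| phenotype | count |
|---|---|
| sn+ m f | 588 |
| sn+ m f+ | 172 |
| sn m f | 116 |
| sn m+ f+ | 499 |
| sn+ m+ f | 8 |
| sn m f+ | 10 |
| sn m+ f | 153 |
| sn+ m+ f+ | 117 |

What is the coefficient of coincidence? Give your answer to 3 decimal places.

0.348

The two most frequent reciprocal classes, sn m+ f+ and sn+ m f, are the parental types, so the F1 was sn m+ f+ / sn+ m f.
The two rarest classes, sn m f+ and sn+ m+ f, are the double crossovers. Comparing them with the parentals, only the m allele has switched, so m is the middle locus and the order is sn – m – f.
sn–m: (233 + 18)/1663 = 0.1509; m–f: (325 + 18)/1663 = 0.2063.
Expected DCO frequency = 0.1509 × 0.2063 ≈ 0.03113; observed = 18/1663 ≈ 0.01082.
Coefficient of coincidence = 0.01082/0.03113 ≈ 0.348.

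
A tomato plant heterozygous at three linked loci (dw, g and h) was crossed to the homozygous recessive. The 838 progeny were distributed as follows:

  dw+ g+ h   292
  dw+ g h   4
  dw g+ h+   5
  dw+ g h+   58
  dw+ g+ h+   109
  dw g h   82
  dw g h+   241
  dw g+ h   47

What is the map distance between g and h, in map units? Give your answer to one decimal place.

23.9 map units

The two most frequent reciprocal classes, dw+ g+ h and dw g h+, are the parental types, so the F1 was dw+ g+ h / dw g h+.
The two rarest classes, dw+ g h and dw g+ h+, are the double crossovers. Comparing them with the parentals, only the g allele has switched, so g is the middle locus and the order is h – g – dw.
Crossovers in the h–g interval produce the single-crossover classes dw+ g+ h+ and dw g h (109 + 82 = 191) plus the double crossovers (9).
RF(h–g) = (191 + 9) / 838 = 200/838 = 0.2387 → 23.9 map units.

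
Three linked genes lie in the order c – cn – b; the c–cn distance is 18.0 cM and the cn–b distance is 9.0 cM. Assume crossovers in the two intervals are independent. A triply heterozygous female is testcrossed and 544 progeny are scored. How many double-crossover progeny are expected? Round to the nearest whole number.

Map distances give recombination frequencies of 0.180 and 0.090 for the two intervals.
With no interference, expected double-crossover frequency = 0.180 × 0.090 = 0.01620.
Expected number = 0.01620 × 544 = 8.81 ≈ 9.

9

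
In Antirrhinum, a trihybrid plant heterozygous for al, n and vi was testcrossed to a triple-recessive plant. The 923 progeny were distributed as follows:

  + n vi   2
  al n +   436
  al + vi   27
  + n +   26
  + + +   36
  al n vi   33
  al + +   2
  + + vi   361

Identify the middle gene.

The two most frequent reciprocal classes, + + vi and al n +, are the parental types, so the F1 was + + vi / al n +.
The two rarest classes, + n vi and al + +, are the double crossovers. Comparing them with the parentals, only the n allele has switched, so n is the middle locus and the order is al – n – vi.

n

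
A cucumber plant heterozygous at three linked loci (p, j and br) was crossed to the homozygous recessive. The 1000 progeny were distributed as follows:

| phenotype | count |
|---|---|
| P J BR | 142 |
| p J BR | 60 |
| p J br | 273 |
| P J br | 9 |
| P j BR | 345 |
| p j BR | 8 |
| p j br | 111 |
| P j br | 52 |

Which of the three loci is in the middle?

The two most frequent reciprocal classes, P j BR and p J br, are the parental types, so the F1 was P j BR / p J br.
The two rarest classes, p j BR and P J br, are the double crossovers. Comparing them with the parentals, only the p allele has switched, so p is the middle locus and the order is j – p – br.

p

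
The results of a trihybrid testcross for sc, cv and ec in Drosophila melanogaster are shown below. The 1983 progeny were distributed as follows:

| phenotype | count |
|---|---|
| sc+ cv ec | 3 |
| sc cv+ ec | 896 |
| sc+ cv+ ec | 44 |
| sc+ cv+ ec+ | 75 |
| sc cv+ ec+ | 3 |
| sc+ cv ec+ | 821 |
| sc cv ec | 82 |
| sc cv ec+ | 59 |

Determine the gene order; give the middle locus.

ec

The two most frequent reciprocal classes, sc cv+ ec and sc+ cv ec+, are the parental types, so the F1 was sc cv+ ec / sc+ cv ec+.
The two rarest classes, sc cv+ ec+ and sc+ cv ec, are the double crossovers. Comparing them with the parentals, only the ec allele has switched, so ec is the middle locus and the order is sc – ec – cv.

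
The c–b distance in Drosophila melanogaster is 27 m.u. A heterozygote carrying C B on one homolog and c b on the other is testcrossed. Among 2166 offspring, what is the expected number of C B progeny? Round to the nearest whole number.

A map distance of 27 m.u. corresponds to a recombination frequency of 0.270.
The F1 is C B / c b, so C B is a parental gamete class with expected frequency (1 − r)/2 = 0.730/2 = 0.3650.
Expected number = 0.3650 × 2166 = 790.59 ≈ 791.

791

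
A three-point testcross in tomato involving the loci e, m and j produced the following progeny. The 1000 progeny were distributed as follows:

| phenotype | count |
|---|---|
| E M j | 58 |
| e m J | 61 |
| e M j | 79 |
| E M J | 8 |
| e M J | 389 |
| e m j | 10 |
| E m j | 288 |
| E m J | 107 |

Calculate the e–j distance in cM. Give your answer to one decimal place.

The two most frequent reciprocal classes, E m j and e M J, are the parental types, so the F1 was E m j / e M J.
The two rarest classes, e m j and E M J, are the double crossovers. Comparing them with the parentals, only the e allele has switched, so e is the middle locus and the order is m – e – j.
Crossovers in the e–j interval produce the single-crossover classes E m J and e M j (107 + 79 = 186) plus the double crossovers (18).
RF(e–j) = (186 + 18) / 1000 = 204/1000 = 0.2040 → 20.4 cM.

20.4 cM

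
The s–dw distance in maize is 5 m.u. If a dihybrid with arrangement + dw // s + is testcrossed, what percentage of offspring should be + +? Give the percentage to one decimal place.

2.5%

A map distance of 5 m.u. corresponds to a recombination frequency of 0.050.
The F1 is + dw / s +, so + + is a recombinant gamete class with expected frequency r/2 = 0.050/2 = 0.0250.
That is 0.0250 = 2.5% of the progeny.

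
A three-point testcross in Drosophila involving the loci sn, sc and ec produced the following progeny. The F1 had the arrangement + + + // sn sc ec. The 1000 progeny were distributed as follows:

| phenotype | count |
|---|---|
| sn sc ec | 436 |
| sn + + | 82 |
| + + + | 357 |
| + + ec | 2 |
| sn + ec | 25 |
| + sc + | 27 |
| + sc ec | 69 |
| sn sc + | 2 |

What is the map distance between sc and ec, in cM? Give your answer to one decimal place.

The two rarest classes, + + ec and sn sc +, are the double crossovers. Comparing them with the parentals, only the ec allele has switched, so ec is the middle locus and the order is sc – ec – sn.
Crossovers in the sc–ec interval produce the single-crossover classes + sc + and sn + ec (27 + 25 = 52) plus the double crossovers (4).
RF(sc–ec) = (52 + 4) / 1000 = 56/1000 = 0.0560 → 5.6 cM.

5.6 cM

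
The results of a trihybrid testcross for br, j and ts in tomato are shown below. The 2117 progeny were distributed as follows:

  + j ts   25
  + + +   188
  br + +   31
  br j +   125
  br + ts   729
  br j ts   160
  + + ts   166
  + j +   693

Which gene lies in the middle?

The two most frequent reciprocal classes, br + ts and + j +, are the parental types, so the F1 was br + ts / + j +.
The two rarest classes, br + + and + j ts, are the double crossovers. Comparing them with the parentals, only the ts allele has switched, so ts is the middle locus and the order is j – ts – br.

ts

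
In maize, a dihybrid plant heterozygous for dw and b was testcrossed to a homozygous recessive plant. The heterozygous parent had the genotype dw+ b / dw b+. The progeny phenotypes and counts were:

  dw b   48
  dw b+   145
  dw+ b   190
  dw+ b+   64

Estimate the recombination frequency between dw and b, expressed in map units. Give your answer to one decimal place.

25.1 map units

The recombinant classes are dw+ b+ and dw b: 64 + 48 = 112.
Recombination frequency = 112/447 = 0.2506 ≈ 25.1%, i.e. 25.1 map units.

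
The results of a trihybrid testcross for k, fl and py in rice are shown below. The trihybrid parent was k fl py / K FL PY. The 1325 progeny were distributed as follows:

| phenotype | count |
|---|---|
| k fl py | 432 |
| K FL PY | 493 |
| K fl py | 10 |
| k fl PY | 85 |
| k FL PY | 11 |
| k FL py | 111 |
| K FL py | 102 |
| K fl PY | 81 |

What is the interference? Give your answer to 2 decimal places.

0.37

The two rarest classes, K fl py and k FL PY, are the double crossovers. Comparing them with the parentals, only the k allele has switched, so k is the middle locus and the order is fl – k – py.
fl–k: (192 + 21)/1325 = 0.1608; k–py: (187 + 21)/1325 = 0.1570.
Expected DCO frequency = 0.1608 × 0.1570 ≈ 0.02525; observed = 21/1325 ≈ 0.01585.
Coefficient of coincidence = 0.01585/0.02525 ≈ 0.63; interference = 1 − 0.63 = 0.37.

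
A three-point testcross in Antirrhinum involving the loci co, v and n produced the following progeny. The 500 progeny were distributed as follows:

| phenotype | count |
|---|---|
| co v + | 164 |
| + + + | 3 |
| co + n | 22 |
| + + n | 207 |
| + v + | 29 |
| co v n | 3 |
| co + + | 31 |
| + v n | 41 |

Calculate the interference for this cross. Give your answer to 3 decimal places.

The two most frequent reciprocal classes, co v + and + + n, are the parental types, so the F1 was co v + / + + n.
The two rarest classes, co v n and + + +, are the double crossovers. Comparing them with the parentals, only the n allele has switched, so n is the middle locus and the order is v – n – co.
v–n: (72 + 6)/500 = 0.1560; n–co: (51 + 6)/500 = 0.1140.
Expected DCO frequency = 0.1560 × 0.1140 ≈ 0.01778; observed = 6/500 ≈ 0.01200.
Coefficient of coincidence = 0.01200/0.01778 ≈ 0.675; interference = 1 − 0.675 = 0.325.

0.325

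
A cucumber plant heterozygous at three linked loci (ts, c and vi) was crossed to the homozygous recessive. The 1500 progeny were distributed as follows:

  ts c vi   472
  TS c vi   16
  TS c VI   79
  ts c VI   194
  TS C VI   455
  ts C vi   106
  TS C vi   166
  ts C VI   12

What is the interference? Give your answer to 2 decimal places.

The two most frequent reciprocal classes, ts c vi and TS C VI, are the parental types, so the F1 was ts c vi / TS C VI.
The two rarest classes, TS c vi and ts C VI, are the double crossovers. Comparing them with the parentals, only the ts allele has switched, so ts is the middle locus and the order is vi – ts – c.
vi–ts: (360 + 28)/1500 = 0.2587; ts–c: (185 + 28)/1500 = 0.1420.
Expected DCO frequency = 0.2587 × 0.1420 ≈ 0.03674; observed = 28/1500 ≈ 0.01867.
Coefficient of coincidence = 0.01867/0.03674 ≈ 0.51; interference = 1 − 0.51 = 0.49.

0.49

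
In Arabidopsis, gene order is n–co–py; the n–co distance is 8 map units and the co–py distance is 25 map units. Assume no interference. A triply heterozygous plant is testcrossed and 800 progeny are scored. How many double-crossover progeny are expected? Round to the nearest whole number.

Map distances give recombination frequencies of 0.080 and 0.250 for the two intervals.
With no interference, expected double-crossover frequency = 0.080 × 0.250 = 0.02000.
Expected number = 0.02000 × 800 = 16.00 ≈ 16.

16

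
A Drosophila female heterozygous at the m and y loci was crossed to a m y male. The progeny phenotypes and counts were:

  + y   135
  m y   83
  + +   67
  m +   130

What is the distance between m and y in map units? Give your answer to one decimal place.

36.1 map units

The two most frequent classes, + y (135) and m + (130), are the parental types, so the F1 was + y / m +.
The recombinant classes are + + and m y: 67 + 83 = 150.
Recombination frequency = 150/415 = 0.3614 ≈ 36.1%, i.e. 36.1 map units.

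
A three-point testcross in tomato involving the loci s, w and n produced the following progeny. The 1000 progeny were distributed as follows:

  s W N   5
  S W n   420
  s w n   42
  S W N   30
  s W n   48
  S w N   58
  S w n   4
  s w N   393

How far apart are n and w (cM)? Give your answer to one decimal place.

8.1 cM

The two most frequent reciprocal classes, s w N and S W n, are the parental types, so the F1 was s w N / S W n.
The two rarest classes, s W N and S w n, are the double crossovers. Comparing them with the parentals, only the w allele has switched, so w is the middle locus and the order is n – w – s.
Crossovers in the n–w interval produce the single-crossover classes s w n and S W N (42 + 30 = 72) plus the double crossovers (9).
RF(n–w) = (72 + 9) / 1000 = 81/1000 = 0.0810 → 8.1 cM.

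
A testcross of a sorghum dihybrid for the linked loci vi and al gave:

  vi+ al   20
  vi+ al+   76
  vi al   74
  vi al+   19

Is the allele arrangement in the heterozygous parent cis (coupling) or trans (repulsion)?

The two most frequent classes are vi+ al+ (76) and vi al (74); these are the parental (non-recombinant) types.
So the F1 carried vi+ al+ on one chromosome and vi al on the other — the recessive alleles are on the same chromosome (cis / coupling).

cis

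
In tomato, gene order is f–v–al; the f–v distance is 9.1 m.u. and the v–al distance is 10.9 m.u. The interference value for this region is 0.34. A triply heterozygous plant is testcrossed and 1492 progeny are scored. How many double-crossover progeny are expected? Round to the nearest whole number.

Map distances give recombination frequencies of 0.091 and 0.109 for the two intervals.
With interference 0.34 (so coincidence = 0.66), expected double-crossover frequency = 0.091 × 0.109 × 0.66 = 0.00655.
Expected number = 0.00655 × 1492 = 9.77 ≈ 10.

10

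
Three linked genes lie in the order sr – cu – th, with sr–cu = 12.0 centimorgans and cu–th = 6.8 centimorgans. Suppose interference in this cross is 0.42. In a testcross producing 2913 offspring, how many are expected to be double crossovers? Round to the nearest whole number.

14

Map distances give recombination frequencies of 0.120 and 0.068 for the two intervals.
With interference 0.42 (so coincidence = 0.58), expected double-crossover frequency = 0.120 × 0.068 × 0.58 = 0.00473.
Expected number = 0.00473 × 2913 = 13.79 ≈ 14.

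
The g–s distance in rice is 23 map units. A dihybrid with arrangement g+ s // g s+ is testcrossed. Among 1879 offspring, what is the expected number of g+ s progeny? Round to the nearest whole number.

723

A map distance of 23 map units corresponds to a recombination frequency of 0.230.
The F1 is g+ s / g s+, so g+ s is a parental gamete class with expected frequency (1 − r)/2 = 0.770/2 = 0.3850.
Expected number = 0.3850 × 1879 = 723.41 ≈ 723.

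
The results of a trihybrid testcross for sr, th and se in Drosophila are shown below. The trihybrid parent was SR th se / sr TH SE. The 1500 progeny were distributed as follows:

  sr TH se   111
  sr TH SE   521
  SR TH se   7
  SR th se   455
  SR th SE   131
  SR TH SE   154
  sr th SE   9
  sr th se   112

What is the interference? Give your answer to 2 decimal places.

The two rarest classes, SR TH se and sr th SE, are the double crossovers. Comparing them with the parentals, only the th allele has switched, so th is the middle locus and the order is se – th – sr.
se–th: (242 + 16)/1500 = 0.1720; th–sr: (266 + 16)/1500 = 0.1880.
Expected DCO frequency = 0.1720 × 0.1880 ≈ 0.03234; observed = 16/1500 ≈ 0.01067.
Coefficient of coincidence = 0.01067/0.03234 ≈ 0.33; interference = 1 − 0.33 = 0.67.

0.67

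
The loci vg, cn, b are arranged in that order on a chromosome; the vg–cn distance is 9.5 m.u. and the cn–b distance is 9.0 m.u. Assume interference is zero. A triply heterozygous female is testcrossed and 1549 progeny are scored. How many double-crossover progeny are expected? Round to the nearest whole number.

13

Map distances give recombination frequencies of 0.095 and 0.090 for the two intervals.
With no interference, expected double-crossover frequency = 0.095 × 0.090 = 0.00855.
Expected number = 0.00855 × 1549 = 13.24 ≈ 13.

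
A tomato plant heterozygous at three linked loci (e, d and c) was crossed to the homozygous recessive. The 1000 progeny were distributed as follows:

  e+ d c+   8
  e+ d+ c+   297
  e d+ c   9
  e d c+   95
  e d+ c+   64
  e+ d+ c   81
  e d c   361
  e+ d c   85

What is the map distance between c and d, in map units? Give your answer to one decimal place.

19.3 map units

The two most frequent reciprocal classes, e+ d+ c+ and e d c, are the parental types, so the F1 was e+ d+ c+ / e d c.
The two rarest classes, e+ d c+ and e d+ c, are the double crossovers. Comparing them with the parentals, only the d allele has switched, so d is the middle locus and the order is c – d – e.
Crossovers in the c–d interval produce the single-crossover classes e+ d+ c and e d c+ (81 + 95 = 176) plus the double crossovers (17).
RF(c–d) = (176 + 17) / 1000 = 193/1000 = 0.1930 → 19.3 map units.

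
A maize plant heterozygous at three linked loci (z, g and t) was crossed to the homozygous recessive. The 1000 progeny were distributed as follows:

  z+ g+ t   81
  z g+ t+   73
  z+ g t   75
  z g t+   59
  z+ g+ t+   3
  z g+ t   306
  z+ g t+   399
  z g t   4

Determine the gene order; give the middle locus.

g

The two most frequent reciprocal classes, z+ g t+ and z g+ t, are the parental types, so the F1 was z+ g t+ / z g+ t.
The two rarest classes, z+ g+ t+ and z g t, are the double crossovers. Comparing them with the parentals, only the g allele has switched, so g is the middle locus and the order is t – g – z.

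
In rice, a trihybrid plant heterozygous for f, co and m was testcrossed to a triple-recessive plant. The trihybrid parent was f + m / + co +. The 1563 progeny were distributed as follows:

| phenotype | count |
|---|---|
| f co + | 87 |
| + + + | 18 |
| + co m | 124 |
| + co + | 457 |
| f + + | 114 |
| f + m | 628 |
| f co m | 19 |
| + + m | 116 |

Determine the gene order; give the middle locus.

co

The two rarest classes, f co m and + + +, are the double crossovers. Comparing them with the parentals, only the co allele has switched, so co is the middle locus and the order is f – co – m.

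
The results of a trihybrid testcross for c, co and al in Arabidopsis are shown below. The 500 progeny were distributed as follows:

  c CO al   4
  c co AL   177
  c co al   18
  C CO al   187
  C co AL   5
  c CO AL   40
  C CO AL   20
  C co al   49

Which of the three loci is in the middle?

c

The two most frequent reciprocal classes, C CO al and c co AL, are the parental types, so the F1 was C CO al / c co AL.
The two rarest classes, c CO al and C co AL, are the double crossovers. Comparing them with the parentals, only the c allele has switched, so c is the middle locus and the order is co – c – al.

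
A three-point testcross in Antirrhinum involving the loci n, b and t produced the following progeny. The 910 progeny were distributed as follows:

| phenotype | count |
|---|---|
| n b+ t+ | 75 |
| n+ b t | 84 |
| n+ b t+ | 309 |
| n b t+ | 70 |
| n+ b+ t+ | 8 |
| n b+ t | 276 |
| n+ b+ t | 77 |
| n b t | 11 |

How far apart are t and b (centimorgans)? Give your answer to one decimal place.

The two most frequent reciprocal classes, n+ b t+ and n b+ t, are the parental types, so the F1 was n+ b t+ / n b+ t.
The two rarest classes, n+ b+ t+ and n b t, are the double crossovers. Comparing them with the parentals, only the b allele has switched, so b is the middle locus and the order is t – b – n.
Crossovers in the t–b interval produce the single-crossover classes n+ b t and n b+ t+ (84 + 75 = 159) plus the double crossovers (19).
RF(t–b) = (159 + 19) / 910 = 178/910 = 0.1956 → 19.6 centimorgans.

19.6 centimorgans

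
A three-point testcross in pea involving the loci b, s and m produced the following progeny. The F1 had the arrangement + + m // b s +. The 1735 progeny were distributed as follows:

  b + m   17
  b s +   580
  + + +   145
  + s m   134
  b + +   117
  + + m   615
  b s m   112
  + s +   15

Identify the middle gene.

b

The two rarest classes, b + m and + s +, are the double crossovers. Comparing them with the parentals, only the b allele has switched, so b is the middle locus and the order is m – b – s.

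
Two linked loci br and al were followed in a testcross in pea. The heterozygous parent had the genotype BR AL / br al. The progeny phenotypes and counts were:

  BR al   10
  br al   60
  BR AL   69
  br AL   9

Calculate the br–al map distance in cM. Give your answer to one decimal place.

The recombinant classes are BR al and br AL: 10 + 9 = 19.
Recombination frequency = 19/148 = 0.1284 ≈ 12.8%, i.e. 12.8 cM.

12.8 cM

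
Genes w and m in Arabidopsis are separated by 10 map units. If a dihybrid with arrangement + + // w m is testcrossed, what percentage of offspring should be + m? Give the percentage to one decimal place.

5.0%

A map distance of 10 map units corresponds to a recombination frequency of 0.100.
The F1 is + + / w m, so + m is a recombinant gamete class with expected frequency r/2 = 0.100/2 = 0.0500.
That is 0.0500 = 5.0% of the progeny.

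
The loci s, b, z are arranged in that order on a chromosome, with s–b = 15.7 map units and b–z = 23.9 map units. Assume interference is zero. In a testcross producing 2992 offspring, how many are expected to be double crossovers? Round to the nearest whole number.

Map distances give recombination frequencies of 0.157 and 0.239 for the two intervals.
With no interference, expected double-crossover frequency = 0.157 × 0.239 = 0.03752.
Expected number = 0.03752 × 2992 = 112.27 ≈ 112.

112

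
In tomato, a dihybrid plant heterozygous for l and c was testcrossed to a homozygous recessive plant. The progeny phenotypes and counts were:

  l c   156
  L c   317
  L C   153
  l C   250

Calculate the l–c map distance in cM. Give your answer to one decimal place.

35.3 cM

The two most frequent classes, L c (317) and l C (250), are the parental types, so the F1 was L c / l C.
The recombinant classes are L C and l c: 153 + 156 = 309.
Recombination frequency = 309/876 = 0.3527 ≈ 35.3%, i.e. 35.3 cM.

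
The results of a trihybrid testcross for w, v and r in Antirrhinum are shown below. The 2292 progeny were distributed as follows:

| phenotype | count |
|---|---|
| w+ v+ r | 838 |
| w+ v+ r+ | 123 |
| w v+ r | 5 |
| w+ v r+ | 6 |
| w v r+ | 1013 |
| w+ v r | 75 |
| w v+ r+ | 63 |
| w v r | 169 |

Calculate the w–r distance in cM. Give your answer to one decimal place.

13.2 cM

The two most frequent reciprocal classes, w v r+ and w+ v+ r, are the parental types, so the F1 was w v r+ / w+ v+ r.
The two rarest classes, w+ v r+ and w v+ r, are the double crossovers. Comparing them with the parentals, only the w allele has switched, so w is the middle locus and the order is r – w – v.
Crossovers in the r–w interval produce the single-crossover classes w v r and w+ v+ r+ (169 + 123 = 292) plus the double crossovers (11).
RF(r–w) = (292 + 11) / 2292 = 303/2292 = 0.1322 → 13.2 cM.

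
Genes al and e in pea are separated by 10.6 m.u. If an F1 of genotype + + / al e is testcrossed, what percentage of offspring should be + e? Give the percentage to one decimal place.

5.3%

A map distance of 10.6 m.u. corresponds to a recombination frequency of 0.106.
The F1 is + + / al e, so + e is a recombinant gamete class with expected frequency r/2 = 0.106/2 = 0.0530.
That is 0.0530 = 5.3% of the progeny.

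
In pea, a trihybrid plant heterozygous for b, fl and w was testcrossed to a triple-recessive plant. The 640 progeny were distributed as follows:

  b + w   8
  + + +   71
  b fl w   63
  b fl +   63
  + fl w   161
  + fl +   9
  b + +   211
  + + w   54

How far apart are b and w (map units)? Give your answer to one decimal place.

23.6 map units

The two most frequent reciprocal classes, b + + and + fl w, are the parental types, so the F1 was b + + / + fl w.
The two rarest classes, b + w and + fl +, are the double crossovers. Comparing them with the parentals, only the w allele has switched, so w is the middle locus and the order is b – w – fl.
Crossovers in the b–w interval produce the single-crossover classes + + + and b fl w (71 + 63 = 134) plus the double crossovers (17).
RF(b–w) = (134 + 17) / 640 = 151/640 = 0.2359 → 23.6 map units.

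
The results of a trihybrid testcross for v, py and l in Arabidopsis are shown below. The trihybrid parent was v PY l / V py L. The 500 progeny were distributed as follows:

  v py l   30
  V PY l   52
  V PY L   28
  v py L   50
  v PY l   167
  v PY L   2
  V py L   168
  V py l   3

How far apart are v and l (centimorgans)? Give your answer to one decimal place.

21.4 centimorgans

The two rarest classes, v PY L and V py l, are the double crossovers. Comparing them with the parentals, only the l allele has switched, so l is the middle locus and the order is v – l – py.
Crossovers in the v–l interval produce the single-crossover classes V PY l and v py L (52 + 50 = 102) plus the double crossovers (5).
RF(v–l) = (102 + 5) / 500 = 107/500 = 0.2140 → 21.4 centimorgans.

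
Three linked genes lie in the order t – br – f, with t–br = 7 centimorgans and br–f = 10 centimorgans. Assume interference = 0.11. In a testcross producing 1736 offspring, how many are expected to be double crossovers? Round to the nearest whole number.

Map distances give recombination frequencies of 0.070 and 0.100 for the two intervals.
With interference 0.11 (so coincidence = 0.89), expected double-crossover frequency = 0.070 × 0.100 × 0.89 = 0.00623.
Expected number = 0.00623 × 1736 = 10.82 ≈ 11.

11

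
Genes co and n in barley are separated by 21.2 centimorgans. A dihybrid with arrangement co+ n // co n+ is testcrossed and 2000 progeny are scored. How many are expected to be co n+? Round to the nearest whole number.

A map distance of 21.2 centimorgans corresponds to a recombination frequency of 0.212.
The F1 is co+ n / co n+, so co n+ is a parental gamete class with expected frequency (1 − r)/2 = 0.788/2 = 0.3940.
Expected number = 0.3940 × 2000 = 788.00 ≈ 788.

788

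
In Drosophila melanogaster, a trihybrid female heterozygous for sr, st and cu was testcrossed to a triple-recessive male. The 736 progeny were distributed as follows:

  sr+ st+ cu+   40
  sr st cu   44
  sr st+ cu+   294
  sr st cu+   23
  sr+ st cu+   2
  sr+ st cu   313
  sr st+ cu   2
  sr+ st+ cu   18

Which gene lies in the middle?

cu

The two most frequent reciprocal classes, sr+ st cu and sr st+ cu+, are the parental types, so the F1 was sr+ st cu / sr st+ cu+.
The two rarest classes, sr+ st cu+ and sr st+ cu, are the double crossovers. Comparing them with the parentals, only the cu allele has switched, so cu is the middle locus and the order is sr – cu – st.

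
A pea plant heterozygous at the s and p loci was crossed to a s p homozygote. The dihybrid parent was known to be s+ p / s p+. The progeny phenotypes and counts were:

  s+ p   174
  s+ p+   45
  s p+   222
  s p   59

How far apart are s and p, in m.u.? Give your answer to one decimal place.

The recombinant classes are s+ p+ and s p: 45 + 59 = 104.
Recombination frequency = 104/500 = 0.2080 ≈ 20.8%, i.e. 20.8 m.u.

20.8 m.u.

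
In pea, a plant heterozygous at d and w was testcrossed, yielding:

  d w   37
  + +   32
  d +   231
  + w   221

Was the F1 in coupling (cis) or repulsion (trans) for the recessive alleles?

The two most frequent classes are + w (221) and d + (231); these are the parental (non-recombinant) types.
So the F1 carried + w on one chromosome and d + on the other — the recessive alleles are on opposite chromosomes (trans / repulsion).

trans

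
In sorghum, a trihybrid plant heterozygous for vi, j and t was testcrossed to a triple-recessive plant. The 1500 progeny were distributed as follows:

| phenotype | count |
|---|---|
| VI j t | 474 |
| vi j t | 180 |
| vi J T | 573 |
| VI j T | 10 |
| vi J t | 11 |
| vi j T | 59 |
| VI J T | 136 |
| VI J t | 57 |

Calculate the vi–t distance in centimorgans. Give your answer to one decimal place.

The two most frequent reciprocal classes, vi J T and VI j t, are the parental types, so the F1 was vi J T / VI j t.
The two rarest classes, vi J t and VI j T, are the double crossovers. Comparing them with the parentals, only the t allele has switched, so t is the middle locus and the order is vi – t – j.
Crossovers in the vi–t interval produce the single-crossover classes VI J T and vi j t (136 + 180 = 316) plus the double crossovers (21).
RF(vi–t) = (316 + 21) / 1500 = 337/1500 = 0.2247 → 22.5 centimorgans.

22.5 centimorgans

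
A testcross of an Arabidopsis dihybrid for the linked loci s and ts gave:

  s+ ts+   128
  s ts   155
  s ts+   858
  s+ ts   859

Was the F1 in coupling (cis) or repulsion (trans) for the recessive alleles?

The two most frequent classes are s+ ts (859) and s ts+ (858); these are the parental (non-recombinant) types.
So the F1 carried s+ ts on one chromosome and s ts+ on the other — the recessive alleles are on opposite chromosomes (trans / repulsion).

trans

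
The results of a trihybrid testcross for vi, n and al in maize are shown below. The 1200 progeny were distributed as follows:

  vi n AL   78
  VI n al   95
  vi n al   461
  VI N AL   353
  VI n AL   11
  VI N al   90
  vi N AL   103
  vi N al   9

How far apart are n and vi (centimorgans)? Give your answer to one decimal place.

18.2 centimorgans

The two most frequent reciprocal classes, vi n al and VI N AL, are the parental types, so the F1 was vi n al / VI N AL.
The two rarest classes, vi N al and VI n AL, are the double crossovers. Comparing them with the parentals, only the n allele has switched, so n is the middle locus and the order is al – n – vi.
Crossovers in the n–vi interval produce the single-crossover classes VI n al and vi N AL (95 + 103 = 198) plus the double crossovers (20).
RF(n–vi) = (198 + 20) / 1200 = 218/1200 = 0.1817 → 18.2 centimorgans.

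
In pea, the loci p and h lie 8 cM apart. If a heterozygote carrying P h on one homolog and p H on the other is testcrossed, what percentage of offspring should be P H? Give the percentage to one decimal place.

A map distance of 8 cM corresponds to a recombination frequency of 0.080.
The F1 is P h / p H, so P H is a recombinant gamete class with expected frequency r/2 = 0.080/2 = 0.0400.
That is 0.0400 = 4.0% of the progeny.

4.0%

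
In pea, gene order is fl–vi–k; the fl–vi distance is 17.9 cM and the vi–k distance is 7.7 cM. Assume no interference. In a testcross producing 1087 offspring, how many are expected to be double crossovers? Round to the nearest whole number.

15

Map distances give recombination frequencies of 0.179 and 0.077 for the two intervals.
With no interference, expected double-crossover frequency = 0.179 × 0.077 = 0.01378.
Expected number = 0.01378 × 1087 = 14.98 ≈ 15.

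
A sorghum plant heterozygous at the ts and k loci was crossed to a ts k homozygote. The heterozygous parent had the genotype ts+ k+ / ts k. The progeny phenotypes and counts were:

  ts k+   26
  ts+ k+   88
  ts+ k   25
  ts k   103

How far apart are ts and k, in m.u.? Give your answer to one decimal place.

The recombinant classes are ts+ k and ts k+: 25 + 26 = 51.
Recombination frequency = 51/242 = 0.2107 ≈ 21.1%, i.e. 21.1 m.u.

21.1 m.u.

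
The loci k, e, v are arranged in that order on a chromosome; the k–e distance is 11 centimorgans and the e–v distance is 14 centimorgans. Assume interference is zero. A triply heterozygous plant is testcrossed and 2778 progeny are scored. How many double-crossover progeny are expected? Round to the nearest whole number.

Map distances give recombination frequencies of 0.110 and 0.140 for the two intervals.
With no interference, expected double-crossover frequency = 0.110 × 0.140 = 0.01540.
Expected number = 0.01540 × 2778 = 42.78 ≈ 43.

43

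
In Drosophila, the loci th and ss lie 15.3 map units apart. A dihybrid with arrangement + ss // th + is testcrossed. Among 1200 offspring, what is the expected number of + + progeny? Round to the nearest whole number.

A map distance of 15.3 map units corresponds to a recombination frequency of 0.153.
The F1 is + ss / th +, so + + is a recombinant gamete class with expected frequency r/2 = 0.153/2 = 0.0765.
Expected number = 0.0765 × 1200 = 91.80 ≈ 92.

92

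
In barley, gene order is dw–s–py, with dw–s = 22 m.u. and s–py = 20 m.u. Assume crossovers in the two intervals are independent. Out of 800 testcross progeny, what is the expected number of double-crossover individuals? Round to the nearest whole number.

35

Map distances give recombination frequencies of 0.220 and 0.200 for the two intervals.
With no interference, expected double-crossover frequency = 0.220 × 0.200 = 0.04400.
Expected number = 0.04400 × 800 = 35.20 ≈ 35.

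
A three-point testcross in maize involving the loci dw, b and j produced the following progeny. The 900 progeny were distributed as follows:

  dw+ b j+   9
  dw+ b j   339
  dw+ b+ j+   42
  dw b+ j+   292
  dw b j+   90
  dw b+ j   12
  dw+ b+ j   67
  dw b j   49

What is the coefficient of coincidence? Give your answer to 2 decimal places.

The two most frequent reciprocal classes, dw b+ j+ and dw+ b j, are the parental types, so the F1 was dw b+ j+ / dw+ b j.
The two rarest classes, dw b+ j and dw+ b j+, are the double crossovers. Comparing them with the parentals, only the j allele has switched, so j is the middle locus and the order is dw – j – b.
dw–j: (91 + 21)/900 = 0.1244; j–b: (157 + 21)/900 = 0.1978.
Expected DCO frequency = 0.1244 × 0.1978 ≈ 0.02461; observed = 21/900 ≈ 0.02333.
Coefficient of coincidence = 0.02333/0.02461 ≈ 0.95.

0.95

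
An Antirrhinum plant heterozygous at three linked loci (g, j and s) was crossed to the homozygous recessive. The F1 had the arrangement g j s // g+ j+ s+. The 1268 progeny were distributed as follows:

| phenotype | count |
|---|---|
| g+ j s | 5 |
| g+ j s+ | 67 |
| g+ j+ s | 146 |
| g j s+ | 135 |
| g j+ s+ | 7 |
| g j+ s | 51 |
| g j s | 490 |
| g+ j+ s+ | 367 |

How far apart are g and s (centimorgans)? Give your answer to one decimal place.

23.1 centimorgans

The two rarest classes, g+ j s and g j+ s+, are the double crossovers. Comparing them with the parentals, only the g allele has switched, so g is the middle locus and the order is j – g – s.
Crossovers in the g–s interval produce the single-crossover classes g j s+ and g+ j+ s (135 + 146 = 281) plus the double crossovers (12).
RF(g–s) = (281 + 12) / 1268 = 293/1268 = 0.2311 → 23.1 centimorgans.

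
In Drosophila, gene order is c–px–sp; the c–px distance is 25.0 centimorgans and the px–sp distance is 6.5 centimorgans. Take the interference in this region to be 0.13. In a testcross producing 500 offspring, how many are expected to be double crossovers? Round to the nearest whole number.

Map distances give recombination frequencies of 0.250 and 0.065 for the two intervals.
With interference 0.13 (so coincidence = 0.87), expected double-crossover frequency = 0.250 × 0.065 × 0.87 = 0.01414.
Expected number = 0.01414 × 500 = 7.07 ≈ 7.

7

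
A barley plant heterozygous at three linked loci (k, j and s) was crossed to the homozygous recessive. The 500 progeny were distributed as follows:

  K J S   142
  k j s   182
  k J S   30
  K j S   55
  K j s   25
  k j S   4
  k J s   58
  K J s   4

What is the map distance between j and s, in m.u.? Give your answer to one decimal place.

24.2 m.u.

The two most frequent reciprocal classes, K J S and k j s, are the parental types, so the F1 was K J S / k j s.
The two rarest classes, K J s and k j S, are the double crossovers. Comparing them with the parentals, only the s allele has switched, so s is the middle locus and the order is k – s – j.
Crossovers in the s–j interval produce the single-crossover classes K j S and k J s (55 + 58 = 113) plus the double crossovers (8).
RF(s–j) = (113 + 8) / 500 = 121/500 = 0.2420 → 24.2 m.u.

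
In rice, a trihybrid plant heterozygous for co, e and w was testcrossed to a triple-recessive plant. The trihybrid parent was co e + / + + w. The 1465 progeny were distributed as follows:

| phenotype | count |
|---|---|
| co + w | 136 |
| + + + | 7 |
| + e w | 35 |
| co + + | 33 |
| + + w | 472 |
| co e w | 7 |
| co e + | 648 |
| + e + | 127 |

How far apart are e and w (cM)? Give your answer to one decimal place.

The two rarest classes, co e w and + + +, are the double crossovers. Comparing them with the parentals, only the w allele has switched, so w is the middle locus and the order is e – w – co.
Crossovers in the e–w interval produce the single-crossover classes co + + and + e w (33 + 35 = 68) plus the double crossovers (14).
RF(e–w) = (68 + 14) / 1465 = 82/1465 = 0.0560 → 5.6 cM.

5.6 cM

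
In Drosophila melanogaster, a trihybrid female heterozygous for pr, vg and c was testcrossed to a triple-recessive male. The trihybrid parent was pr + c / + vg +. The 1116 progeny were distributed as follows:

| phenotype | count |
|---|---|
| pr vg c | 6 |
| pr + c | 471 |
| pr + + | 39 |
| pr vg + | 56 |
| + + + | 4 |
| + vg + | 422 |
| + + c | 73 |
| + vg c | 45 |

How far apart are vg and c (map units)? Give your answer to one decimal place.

8.4 map units

The two rarest classes, pr vg c and + + +, are the double crossovers. Comparing them with the parentals, only the vg allele has switched, so vg is the middle locus and the order is c – vg – pr.
Crossovers in the c–vg interval produce the single-crossover classes pr + + and + vg c (39 + 45 = 84) plus the double crossovers (10).
RF(c–vg) = (84 + 10) / 1116 = 94/1116 = 0.0842 → 8.4 map units.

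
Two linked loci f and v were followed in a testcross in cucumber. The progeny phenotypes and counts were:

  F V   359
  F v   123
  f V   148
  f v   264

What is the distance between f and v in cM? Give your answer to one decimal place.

30.3 cM

The two most frequent classes, F V (359) and f v (264), are the parental types, so the F1 was F V / f v.
The recombinant classes are F v and f V: 123 + 148 = 271.
Recombination frequency = 271/894 = 0.3031 ≈ 30.3%, i.e. 30.3 cM.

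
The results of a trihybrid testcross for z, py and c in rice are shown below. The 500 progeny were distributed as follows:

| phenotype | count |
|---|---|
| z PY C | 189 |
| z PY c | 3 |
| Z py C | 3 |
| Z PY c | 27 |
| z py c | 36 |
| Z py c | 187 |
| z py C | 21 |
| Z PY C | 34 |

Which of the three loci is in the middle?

c

The two most frequent reciprocal classes, Z py c and z PY C, are the parental types, so the F1 was Z py c / z PY C.
The two rarest classes, Z py C and z PY c, are the double crossovers. Comparing them with the parentals, only the c allele has switched, so c is the middle locus and the order is py – c – z.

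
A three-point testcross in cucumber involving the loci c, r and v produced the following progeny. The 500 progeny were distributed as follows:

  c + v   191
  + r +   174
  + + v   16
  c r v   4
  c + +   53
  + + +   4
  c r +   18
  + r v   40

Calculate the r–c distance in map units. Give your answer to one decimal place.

The two most frequent reciprocal classes, c + v and + r +, are the parental types, so the F1 was c + v / + r +.
The two rarest classes, c r v and + + +, are the double crossovers. Comparing them with the parentals, only the r allele has switched, so r is the middle locus and the order is c – r – v.
Crossovers in the c–r interval produce the single-crossover classes + + v and c r + (16 + 18 = 34) plus the double crossovers (8).
RF(c–r) = (34 + 8) / 500 = 42/500 = 0.0840 → 8.4 map units.

8.4 map units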